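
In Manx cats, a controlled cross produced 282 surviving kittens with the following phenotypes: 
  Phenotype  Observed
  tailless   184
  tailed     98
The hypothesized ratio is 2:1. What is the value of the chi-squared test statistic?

Under the 2:1 hypothesis (Σ ratio = 3, N = 282):
  tailless: 282 × 2/3 = 188
  tailed: 282 × 1/3 = 94
χ² = Σ (O − E)² / E
  tailless: (184 − 188)² / 188 = 0.0851
  tailed: (98 − 94)² / 94 = 0.1702
χ² = 0.0851 + 0.1702 = 0.2553 ≈ 0.255

0.255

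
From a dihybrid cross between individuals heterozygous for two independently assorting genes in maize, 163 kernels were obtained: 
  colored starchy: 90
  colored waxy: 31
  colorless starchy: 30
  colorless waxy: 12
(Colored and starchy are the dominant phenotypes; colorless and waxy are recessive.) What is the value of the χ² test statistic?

A dihybrid F₂ with independent assortment and complete dominance at both loci gives a 9:3:3:1 phenotypic ratio.
Total ratio parts = 16. Expected numbers out of 163:
  colored starchy: 163 × 9/16 = 91.6875
  colored waxy: 163 × 3/16 = 30.5625
  colorless starchy: 163 × 3/16 = 30.5625
  colorless waxy: 163 × 1/16 = 10.1875
χ² = Σ (O − E)² / E
  colored starchy: (90 − 91.6875)² / 91.6875 = 0.0311
  colored waxy: (31 − 30.5625)² / 30.5625 = 0.0063
  colorless starchy: (30 − 30.5625)² / 30.5625 = 0.0104
  colorless waxy: (12 − 10.1875)² / 10.1875 = 0.3225
χ² = 0.0311 + 0.0063 + 0.0104 + 0.3225 = 0.3703 ≈ 0.370

0.370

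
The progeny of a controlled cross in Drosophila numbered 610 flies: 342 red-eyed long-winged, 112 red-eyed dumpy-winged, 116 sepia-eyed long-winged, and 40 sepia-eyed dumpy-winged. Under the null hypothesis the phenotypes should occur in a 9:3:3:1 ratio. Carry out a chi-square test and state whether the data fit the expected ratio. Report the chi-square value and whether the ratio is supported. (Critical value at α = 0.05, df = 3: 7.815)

The 9:3:3:1 ratio has 16 parts, so with N = 610 the expected counts are:
  red-eyed long-winged: 610 × 9/16 = 343.125
  red-eyed dumpy-winged: 610 × 3/16 = 114.375
  sepia-eyed long-winged: 610 × 3/16 = 114.375
  sepia-eyed dumpy-winged: 610 × 1/16 = 38.125
χ² = Σ (O − E)² / E
  red-eyed long-winged: (342 − 343.125)² / 343.125 = 0.0037
  red-eyed dumpy-winged: (112 − 114.375)² / 114.375 = 0.0493
  sepia-eyed long-winged: (116 − 114.375)² / 114.375 = 0.0231
  sepia-eyed dumpy-winged: (40 − 38.125)² / 38.125 = 0.0922
χ² = 0.0037 + 0.0493 + 0.0231 + 0.0922 = 0.1683 ≈ 0.168
Degrees of freedom = 4 − 1 = 3; critical value at α = 0.05 is 7.815.
Since 0.168 < 7.815, we fail to reject the null hypothesis — the data are consistent with the 9:3:3:1 ratio.

0.168; consistent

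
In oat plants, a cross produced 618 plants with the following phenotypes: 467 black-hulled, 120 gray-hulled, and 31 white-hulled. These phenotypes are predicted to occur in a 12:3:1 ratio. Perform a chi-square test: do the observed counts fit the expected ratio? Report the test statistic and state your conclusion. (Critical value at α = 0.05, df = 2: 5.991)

Total ratio parts = 16. Expected numbers out of 618:
  black-hulled: 618 × 12/16 = 463.5
  gray-hulled: 618 × 3/16 = 115.875
  white-hulled: 618 × 1/16 = 38.625
χ² = Σ (O − E)² / E
  black-hulled: (467 − 463.5)² / 463.5 = 0.0264
  gray-hulled: (120 − 115.875)² / 115.875 = 0.1468
  white-hulled: (31 − 38.625)² / 38.625 = 1.5053
χ² = 0.0264 + 0.1468 + 1.5053 = 1.6785 ≈ 1.679
Degrees of freedom = 3 − 1 = 2; critical value at α = 0.05 is 5.991.
Since 1.679 < 5.991, we fail to reject the null hypothesis — the data are consistent with the 12:3:1 ratio.

1.679; consistent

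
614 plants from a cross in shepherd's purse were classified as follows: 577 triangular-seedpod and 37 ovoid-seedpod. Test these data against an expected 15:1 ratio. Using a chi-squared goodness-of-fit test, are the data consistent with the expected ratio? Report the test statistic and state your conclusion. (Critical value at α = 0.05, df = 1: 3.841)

Under the 15:1 hypothesis (Σ ratio = 16, N = 614):
  triangular-seedpod: 614 × 15/16 = 575.625
  ovoid-seedpod: 614 × 1/16 = 38.375
χ² = Σ (O − E)² / E
  triangular-seedpod: (577 − 575.625)² / 575.625 = 0.0033
  ovoid-seedpod: (37 − 38.375)² / 38.375 = 0.0493
χ² = 0.0033 + 0.0493 = 0.0526 ≈ 0.053
Degrees of freedom = 2 − 1 = 1; critical value at α = 0.05 is 3.841.
Since 0.053 < 3.841, we fail to reject the null hypothesis — the data are consistent with the 15:1 ratio.

0.053; consistent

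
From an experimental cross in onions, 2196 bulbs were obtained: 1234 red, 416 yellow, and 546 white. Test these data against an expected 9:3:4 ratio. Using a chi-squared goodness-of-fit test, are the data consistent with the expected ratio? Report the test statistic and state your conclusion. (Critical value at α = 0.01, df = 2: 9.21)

Expected counts for N = 2196 under a 9:3:4 ratio (total parts = 16):
  red: 2196 × 9/16 = 1235.25
  yellow: 2196 × 3/16 = 411.75
  white: 2196 × 4/16 = 549
χ² = Σ (O − E)² / E
  red: (1234 − 1235.25)² / 1235.25 = 0.0013
  yellow: (416 − 411.75)² / 411.75 = 0.0439
  white: (546 − 549)² / 549 = 0.0164
χ² = 0.0013 + 0.0439 + 0.0164 = 0.0616 ≈ 0.062
Degrees of freedom = 3 − 1 = 2; critical value at α = 0.01 is 9.21.
Since 0.062 < 9.21, we fail to reject the null hypothesis — the data are consistent with the 9:3:4 ratio.

0.062; consistent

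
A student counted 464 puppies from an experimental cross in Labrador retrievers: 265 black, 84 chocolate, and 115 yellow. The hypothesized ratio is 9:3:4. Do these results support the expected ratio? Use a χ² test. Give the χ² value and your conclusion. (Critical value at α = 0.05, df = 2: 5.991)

0.173; consistent

The 9:3:4 ratio has 16 parts, so with N = 464 the expected counts are:
  black: 464 × 9/16 = 261
  chocolate: 464 × 3/16 = 87
  yellow: 464 × 4/16 = 116
χ² = Σ (O − E)² / E
  black: (265 − 261)² / 261 = 0.0613
  chocolate: (84 − 87)² / 87 = 0.1034
  yellow: (115 − 116)² / 116 = 0.0086
χ² = 0.0613 + 0.1034 + 0.0086 = 0.1733 ≈ 0.173
Degrees of freedom = 3 − 1 = 2; critical value at α = 0.05 is 5.991.
Since 0.173 < 5.991, we fail to reject the null hypothesis — the data are consistent with the 9:3:4 ratio.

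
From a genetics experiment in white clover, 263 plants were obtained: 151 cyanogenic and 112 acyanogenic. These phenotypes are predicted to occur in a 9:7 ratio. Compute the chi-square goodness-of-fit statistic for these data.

Expected counts for N = 263 under a 9:7 ratio (total parts = 16):
  cyanogenic: 263 × 9/16 = 147.9375
  acyanogenic: 263 × 7/16 = 115.0625
χ² = Σ (O − E)² / E
  cyanogenic: (151 − 147.9375)² / 147.9375 = 0.0634
  acyanogenic: (112 − 115.0625)² / 115.0625 = 0.0815
χ² = 0.0634 + 0.0815 = 0.1449 ≈ 0.145

0.145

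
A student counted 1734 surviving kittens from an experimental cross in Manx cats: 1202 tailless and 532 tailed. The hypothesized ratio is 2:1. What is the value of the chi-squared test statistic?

5.491

Under the 2:1 hypothesis (Σ ratio = 3, N = 1734):
  tailless: 1734 × 2/3 = 1156
  tailed: 1734 × 1/3 = 578
χ² = Σ (O − E)² / E
  tailless: (1202 − 1156)² / 1156 = 1.8304
  tailed: (532 − 578)² / 578 = 3.6609
χ² = 1.8304 + 3.6609 = 5.4913 ≈ 5.491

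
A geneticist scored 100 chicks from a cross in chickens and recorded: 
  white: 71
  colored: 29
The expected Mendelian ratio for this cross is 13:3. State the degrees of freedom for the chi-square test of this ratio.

A goodness-of-fit test with 2 phenotype classes has df = 2 − 1 = 1.

1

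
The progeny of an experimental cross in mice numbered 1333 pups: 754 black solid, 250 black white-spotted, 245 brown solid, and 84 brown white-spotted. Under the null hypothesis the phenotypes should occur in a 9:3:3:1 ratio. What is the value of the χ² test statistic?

0.127

Under the 9:3:3:1 hypothesis (Σ ratio = 16, N = 1333):
  black solid: 1333 × 9/16 = 749.8125
  black white-spotted: 1333 × 3/16 = 249.9375
  brown solid: 1333 × 3/16 = 249.9375
  brown white-spotted: 1333 × 1/16 = 83.3125
χ² = Σ (O − E)² / E
  black solid: (754 − 749.8125)² / 749.8125 = 0.0234
  black white-spotted: (250 − 249.9375)² / 249.9375 = 0.0000
  brown solid: (245 − 249.9375)² / 249.9375 = 0.0975
  brown white-spotted: (84 − 83.3125)² / 83.3125 = 0.0057
χ² = 0.0234 + 0.0000 + 0.0975 + 0.0057 = 0.1266 ≈ 0.127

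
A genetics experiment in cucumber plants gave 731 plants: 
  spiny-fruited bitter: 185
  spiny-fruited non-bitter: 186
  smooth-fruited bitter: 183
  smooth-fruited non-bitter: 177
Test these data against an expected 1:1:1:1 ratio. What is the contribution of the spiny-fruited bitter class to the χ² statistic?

Under the 1:1:1:1 hypothesis (Σ ratio = 4, N = 731):
  spiny-fruited bitter: 731 × 1/4 = 182.75
  spiny-fruited non-bitter: 731 × 1/4 = 182.75
  smooth-fruited bitter: 731 × 1/4 = 182.75
  smooth-fruited non-bitter: 731 × 1/4 = 182.75
Contribution of spiny-fruited bitter: (185 − 182.75)² / 182.75 = 0.0277

0.028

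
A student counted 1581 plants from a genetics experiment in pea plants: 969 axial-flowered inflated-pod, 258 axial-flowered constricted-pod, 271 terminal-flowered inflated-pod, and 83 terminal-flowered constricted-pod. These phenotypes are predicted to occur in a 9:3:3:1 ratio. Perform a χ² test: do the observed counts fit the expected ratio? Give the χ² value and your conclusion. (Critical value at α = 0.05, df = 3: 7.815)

Under the 9:3:3:1 hypothesis (Σ ratio = 16, N = 1581):
  axial-flowered inflated-pod: 1581 × 9/16 = 889.3125
  axial-flowered constricted-pod: 1581 × 3/16 = 296.4375
  terminal-flowered inflated-pod: 1581 × 3/16 = 296.4375
  terminal-flowered constricted-pod: 1581 × 1/16 = 98.8125
χ² = Σ (O − E)² / E
  axial-flowered inflated-pod: (969 − 889.3125)² / 889.3125 = 7.1405
  axial-flowered constricted-pod: (258 − 296.4375)² / 296.4375 = 4.9840
  terminal-flowered inflated-pod: (271 − 296.4375)² / 296.4375 = 2.1828
  terminal-flowered constricted-pod: (83 − 98.8125)² / 98.8125 = 2.5304
χ² = 7.1405 + 4.9840 + 2.1828 + 2.5304 = 16.8377 ≈ 16.838
Degrees of freedom = 4 − 1 = 3; critical value at α = 0.05 is 7.815.
Since 16.838 > 7.815, we reject the null hypothesis — the data do not fit the 9:3:3:1 ratio.

16.838; not consistent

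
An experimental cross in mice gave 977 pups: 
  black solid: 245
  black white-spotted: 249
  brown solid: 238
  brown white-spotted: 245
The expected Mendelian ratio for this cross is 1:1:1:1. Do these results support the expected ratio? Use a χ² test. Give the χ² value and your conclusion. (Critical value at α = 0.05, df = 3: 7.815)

0.257; consistent

Expected counts for N = 977 under a 1:1:1:1 ratio (total parts = 4):
  black solid: 977 × 1/4 = 244.25
  black white-spotted: 977 × 1/4 = 244.25
  brown solid: 977 × 1/4 = 244.25
  brown white-spotted: 977 × 1/4 = 244.25
χ² = Σ (O − E)² / E
  black solid: (245 − 244.25)² / 244.25 = 0.0023
  black white-spotted: (249 − 244.25)² / 244.25 = 0.0924
  brown solid: (238 − 244.25)² / 244.25 = 0.1599
  brown white-spotted: (245 − 244.25)² / 244.25 = 0.0023
χ² = 0.0023 + 0.0924 + 0.1599 + 0.0023 = 0.2569 ≈ 0.257
Degrees of freedom = 4 − 1 = 3; critical value at α = 0.05 is 7.815.
Since 0.257 < 7.815, we fail to reject the null hypothesis — the data are consistent with the 1:1:1:1 ratio.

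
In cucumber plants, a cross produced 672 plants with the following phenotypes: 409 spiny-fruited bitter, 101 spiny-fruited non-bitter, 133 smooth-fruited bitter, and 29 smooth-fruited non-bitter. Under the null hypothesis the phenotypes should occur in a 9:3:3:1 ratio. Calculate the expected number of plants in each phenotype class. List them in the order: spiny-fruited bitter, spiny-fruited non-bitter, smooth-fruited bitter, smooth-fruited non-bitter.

378, 126, 126, 42

Expected counts for N = 672 under a 9:3:3:1 ratio (total parts = 16):
  spiny-fruited bitter: 672 × 9/16 = 378
  spiny-fruited non-bitter: 672 × 3/16 = 126
  smooth-fruited bitter: 672 × 3/16 = 126
  smooth-fruited non-bitter: 672 × 1/16 = 42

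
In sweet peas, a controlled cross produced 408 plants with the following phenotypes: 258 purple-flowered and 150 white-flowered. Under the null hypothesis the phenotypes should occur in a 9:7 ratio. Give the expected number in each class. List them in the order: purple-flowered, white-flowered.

Under the 9:7 hypothesis (Σ ratio = 16, N = 408):
  purple-flowered: 408 × 9/16 = 229.5
  white-flowered: 408 × 7/16 = 178.5

229.5, 178.5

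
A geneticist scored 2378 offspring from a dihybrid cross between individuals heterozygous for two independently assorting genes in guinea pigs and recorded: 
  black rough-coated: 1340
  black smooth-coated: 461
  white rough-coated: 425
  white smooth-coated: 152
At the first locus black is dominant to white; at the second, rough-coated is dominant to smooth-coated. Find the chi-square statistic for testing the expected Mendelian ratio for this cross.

A dihybrid F₂ with independent assortment and complete dominance at both loci gives a 9:3:3:1 phenotypic ratio.
Total ratio parts = 16. Expected numbers out of 2378:
  black rough-coated: 2378 × 9/16 = 1337.625
  black smooth-coated: 2378 × 3/16 = 445.875
  white rough-coated: 2378 × 3/16 = 445.875
  white smooth-coated: 2378 × 1/16 = 148.625
χ² = Σ (O − E)² / E
  black rough-coated: (1340 − 1337.625)² / 1337.625 = 0.0042
  black smooth-coated: (461 − 445.875)² / 445.875 = 0.5131
  white rough-coated: (425 − 445.875)² / 445.875 = 0.9773
  white smooth-coated: (152 − 148.625)² / 148.625 = 0.0766
χ² = 0.0042 + 0.5131 + 0.9773 + 0.0766 = 1.5712 ≈ 1.571

1.571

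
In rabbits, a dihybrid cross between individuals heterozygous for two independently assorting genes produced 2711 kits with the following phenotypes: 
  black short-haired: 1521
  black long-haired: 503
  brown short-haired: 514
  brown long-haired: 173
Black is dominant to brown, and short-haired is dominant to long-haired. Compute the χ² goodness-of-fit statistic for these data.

0.204

A dihybrid F₂ with independent assortment and complete dominance at both loci gives a 9:3:3:1 phenotypic ratio.
The 9:3:3:1 ratio has 16 parts, so with N = 2711 the expected counts are:
  black short-haired: 2711 × 9/16 = 1524.9375
  black long-haired: 2711 × 3/16 = 508.3125
  brown short-haired: 2711 × 3/16 = 508.3125
  brown long-haired: 2711 × 1/16 = 169.4375
χ² = Σ (O − E)² / E
  black short-haired: (1521 − 1524.9375)² / 1524.9375 = 0.0102
  black long-haired: (503 − 508.3125)² / 508.3125 = 0.0555
  brown short-haired: (514 − 508.3125)² / 508.3125 = 0.0636
  brown long-haired: (173 − 169.4375)² / 169.4375 = 0.0749
χ² = 0.0102 + 0.0555 + 0.0636 + 0.0749 = 0.2042 ≈ 0.204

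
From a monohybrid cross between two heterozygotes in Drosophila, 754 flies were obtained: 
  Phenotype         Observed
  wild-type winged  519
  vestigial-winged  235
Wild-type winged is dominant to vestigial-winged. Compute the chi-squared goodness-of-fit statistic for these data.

For a monohybrid cross between heterozygotes with complete dominance, the expected phenotypic ratio is 3:1.
Expected counts for N = 754 under a 3:1 ratio (total parts = 4):
  wild-type winged: 754 × 3/4 = 565.5
  vestigial-winged: 754 × 1/4 = 188.5
χ² = Σ (O − E)² / E
  wild-type winged: (519 − 565.5)² / 565.5 = 3.8236
  vestigial-winged: (235 − 188.5)² / 188.5 = 11.4708
χ² = 3.8236 + 11.4708 = 15.2944 ≈ 15.294

15.294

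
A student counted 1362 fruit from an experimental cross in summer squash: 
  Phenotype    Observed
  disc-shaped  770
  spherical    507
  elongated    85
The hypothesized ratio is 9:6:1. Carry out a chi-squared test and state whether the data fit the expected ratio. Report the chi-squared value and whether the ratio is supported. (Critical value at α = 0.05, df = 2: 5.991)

Total ratio parts = 16. Expected numbers out of 1362:
  disc-shaped: 1362 × 9/16 = 766.125
  spherical: 1362 × 6/16 = 510.75
  elongated: 1362 × 1/16 = 85.125
χ² = Σ (O − E)² / E
  disc-shaped: (770 − 766.125)² / 766.125 = 0.0196
  spherical: (507 − 510.75)² / 510.75 = 0.0275
  elongated: (85 − 85.125)² / 85.125 = 0.0002
χ² = 0.0196 + 0.0275 + 0.0002 = 0.0473 ≈ 0.047
Degrees of freedom = 3 − 1 = 2; critical value at α = 0.05 is 5.991.
Since 0.047 < 5.991, we fail to reject the null hypothesis — the data are consistent with the 9:6:1 ratio.

0.047; consistent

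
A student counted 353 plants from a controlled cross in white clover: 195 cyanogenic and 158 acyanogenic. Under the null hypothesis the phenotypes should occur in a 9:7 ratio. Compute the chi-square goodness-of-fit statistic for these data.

0.146

Expected counts for N = 353 under a 9:7 ratio (total parts = 16):
  cyanogenic: 353 × 9/16 = 198.5625
  acyanogenic: 353 × 7/16 = 154.4375
χ² = Σ (O − E)² / E
  cyanogenic: (195 − 198.5625)² / 198.5625 = 0.0639
  acyanogenic: (158 − 154.4375)² / 154.4375 = 0.0822
χ² = 0.0639 + 0.0822 = 0.1461 ≈ 0.146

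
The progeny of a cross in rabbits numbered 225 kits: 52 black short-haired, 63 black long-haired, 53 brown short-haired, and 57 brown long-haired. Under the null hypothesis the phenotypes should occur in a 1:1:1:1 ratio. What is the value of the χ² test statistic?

1.329

Under the 1:1:1:1 hypothesis (Σ ratio = 4, N = 225):
  black short-haired: 225 × 1/4 = 56.25
  black long-haired: 225 × 1/4 = 56.25
  brown short-haired: 225 × 1/4 = 56.25
  brown long-haired: 225 × 1/4 = 56.25
χ² = Σ (O − E)² / E
  black short-haired: (52 − 56.25)² / 56.25 = 0.3211
  black long-haired: (63 − 56.25)² / 56.25 = 0.8100
  brown short-haired: (53 − 56.25)² / 56.25 = 0.1878
  brown long-haired: (57 − 56.25)² / 56.25 = 0.0100
χ² = 0.3211 + 0.8100 + 0.1878 + 0.0100 = 1.3289 ≈ 1.329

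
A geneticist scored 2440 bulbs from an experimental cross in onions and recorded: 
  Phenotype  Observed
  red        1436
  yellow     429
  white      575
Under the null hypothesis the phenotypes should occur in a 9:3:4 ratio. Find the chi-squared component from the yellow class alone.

Under the 9:3:4 hypothesis (Σ ratio = 16, N = 2440):
  red: 2440 × 9/16 = 1372.5
  yellow: 2440 × 3/16 = 457.5
  white: 2440 × 4/16 = 610
Contribution of yellow: (429 − 457.5)² / 457.5 = 1.7754

1.775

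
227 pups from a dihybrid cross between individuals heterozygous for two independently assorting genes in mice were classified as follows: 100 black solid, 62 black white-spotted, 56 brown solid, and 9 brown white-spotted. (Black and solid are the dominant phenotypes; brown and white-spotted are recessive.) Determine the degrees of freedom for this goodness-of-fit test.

A dihybrid F₂ with independent assortment and complete dominance at both loci gives a 9:3:3:1 phenotypic ratio.
A goodness-of-fit test with 4 phenotype classes has df = 4 − 1 = 3.

3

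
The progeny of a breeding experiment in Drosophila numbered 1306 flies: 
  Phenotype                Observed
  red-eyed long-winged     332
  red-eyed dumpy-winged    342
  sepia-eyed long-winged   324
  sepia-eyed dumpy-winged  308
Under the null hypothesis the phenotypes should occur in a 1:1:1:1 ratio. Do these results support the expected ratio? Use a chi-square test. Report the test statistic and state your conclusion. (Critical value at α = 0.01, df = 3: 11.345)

1.896; consistent

Total ratio parts = 4. Expected numbers out of 1306:
  red-eyed long-winged: 1306 × 1/4 = 326.5
  red-eyed dumpy-winged: 1306 × 1/4 = 326.5
  sepia-eyed long-winged: 1306 × 1/4 = 326.5
  sepia-eyed dumpy-winged: 1306 × 1/4 = 326.5
χ² = Σ (O − E)² / E
  red-eyed long-winged: (332 − 326.5)² / 326.5 = 0.0926
  red-eyed dumpy-winged: (342 − 326.5)² / 326.5 = 0.7358
  sepia-eyed long-winged: (324 − 326.5)² / 326.5 = 0.0191
  sepia-eyed dumpy-winged: (308 − 326.5)² / 326.5 = 1.0482
χ² = 0.0926 + 0.7358 + 0.0191 + 1.0482 = 1.8957 ≈ 1.896
Degrees of freedom = 4 − 1 = 3; critical value at α = 0.01 is 11.345.
Since 1.896 < 11.345, we fail to reject the null hypothesis — the data are consistent with the 1:1:1:1 ratio.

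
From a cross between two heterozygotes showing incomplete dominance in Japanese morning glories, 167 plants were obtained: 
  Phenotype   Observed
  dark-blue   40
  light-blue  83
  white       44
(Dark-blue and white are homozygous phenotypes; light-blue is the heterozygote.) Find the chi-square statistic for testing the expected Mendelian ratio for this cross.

0.198

With incomplete dominance, a heterozygote × heterozygote cross gives a 1:2:1 phenotypic ratio.
The 1:2:1 ratio has 4 parts, so with N = 167 the expected counts are:
  dark-blue: 167 × 1/4 = 41.75
  light-blue: 167 × 2/4 = 83.5
  white: 167 × 1/4 = 41.75
χ² = Σ (O − E)² / E
  dark-blue: (40 − 41.75)² / 41.75 = 0.0734
  light-blue: (83 − 83.5)² / 83.5 = 0.0030
  white: (44 − 41.75)² / 41.75 = 0.1213
χ² = 0.0734 + 0.0030 + 0.1213 = 0.1977 ≈ 0.198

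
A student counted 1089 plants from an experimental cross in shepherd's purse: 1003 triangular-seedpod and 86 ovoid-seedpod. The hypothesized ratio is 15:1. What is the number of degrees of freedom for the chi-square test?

A goodness-of-fit test with 2 phenotype classes has df = 2 − 1 = 1.

1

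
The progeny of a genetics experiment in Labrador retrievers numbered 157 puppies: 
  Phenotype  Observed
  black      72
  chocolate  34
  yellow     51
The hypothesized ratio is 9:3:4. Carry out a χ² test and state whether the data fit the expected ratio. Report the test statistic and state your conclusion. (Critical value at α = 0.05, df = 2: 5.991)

7.238; not consistent

Under the 9:3:4 hypothesis (Σ ratio = 16, N = 157):
  black: 157 × 9/16 = 88.3125
  chocolate: 157 × 3/16 = 29.4375
  yellow: 157 × 4/16 = 39.25
χ² = Σ (O − E)² / E
  black: (72 − 88.3125)² / 88.3125 = 3.0131
  chocolate: (34 − 29.4375)² / 29.4375 = 0.7071
  yellow: (51 − 39.25)² / 39.25 = 3.5175
χ² = 3.0131 + 0.7071 + 3.5175 = 7.2377 ≈ 7.238
Degrees of freedom = 3 − 1 = 2; critical value at α = 0.05 is 5.991.
Since 7.238 > 5.991, we reject the null hypothesis — the data do not fit the 9:3:4 ratio.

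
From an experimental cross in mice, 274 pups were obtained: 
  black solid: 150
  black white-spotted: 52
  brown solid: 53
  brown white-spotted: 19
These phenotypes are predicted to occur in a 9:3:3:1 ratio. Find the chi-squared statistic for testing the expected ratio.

0.375

Under the 9:3:3:1 hypothesis (Σ ratio = 16, N = 274):
  black solid: 274 × 9/16 = 154.125
  black white-spotted: 274 × 3/16 = 51.375
  brown solid: 274 × 3/16 = 51.375
  brown white-spotted: 274 × 1/16 = 17.125
χ² = Σ (O − E)² / E
  black solid: (150 − 154.125)² / 154.125 = 0.1104
  black white-spotted: (52 − 51.375)² / 51.375 = 0.0076
  brown solid: (53 − 51.375)² / 51.375 = 0.0514
  brown white-spotted: (19 − 17.125)² / 17.125 = 0.2053
χ² = 0.1104 + 0.0076 + 0.0514 + 0.2053 = 0.3747 ≈ 0.375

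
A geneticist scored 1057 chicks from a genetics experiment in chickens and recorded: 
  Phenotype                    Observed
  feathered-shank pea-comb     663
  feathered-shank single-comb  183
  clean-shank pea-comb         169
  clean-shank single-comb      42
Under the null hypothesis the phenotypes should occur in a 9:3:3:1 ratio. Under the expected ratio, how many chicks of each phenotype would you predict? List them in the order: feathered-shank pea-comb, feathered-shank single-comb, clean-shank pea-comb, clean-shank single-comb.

594.5625, 198.1875, 198.1875, 66.0625

Total ratio parts = 16. Expected numbers out of 1057:
  feathered-shank pea-comb: 1057 × 9/16 = 594.5625
  feathered-shank single-comb: 1057 × 3/16 = 198.1875
  clean-shank pea-comb: 1057 × 3/16 = 198.1875
  clean-shank single-comb: 1057 × 1/16 = 66.0625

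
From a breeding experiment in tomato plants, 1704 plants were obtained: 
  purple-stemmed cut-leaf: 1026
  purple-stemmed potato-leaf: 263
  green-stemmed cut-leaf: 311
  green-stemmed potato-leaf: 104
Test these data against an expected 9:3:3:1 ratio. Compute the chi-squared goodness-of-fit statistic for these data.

15.030

Total ratio parts = 16. Expected numbers out of 1704:
  purple-stemmed cut-leaf: 1704 × 9/16 = 958.5
  purple-stemmed potato-leaf: 1704 × 3/16 = 319.5
  green-stemmed cut-leaf: 1704 × 3/16 = 319.5
  green-stemmed potato-leaf: 1704 × 1/16 = 106.5
χ² = Σ (O − E)² / E
  purple-stemmed cut-leaf: (1026 − 958.5)² / 958.5 = 4.7535
  purple-stemmed potato-leaf: (263 − 319.5)² / 319.5 = 9.9914
  green-stemmed cut-leaf: (311 − 319.5)² / 319.5 = 0.2261
  green-stemmed potato-leaf: (104 − 106.5)² / 106.5 = 0.0587
χ² = 4.7535 + 9.9914 + 0.2261 + 0.0587 = 15.0297 ≈ 15.030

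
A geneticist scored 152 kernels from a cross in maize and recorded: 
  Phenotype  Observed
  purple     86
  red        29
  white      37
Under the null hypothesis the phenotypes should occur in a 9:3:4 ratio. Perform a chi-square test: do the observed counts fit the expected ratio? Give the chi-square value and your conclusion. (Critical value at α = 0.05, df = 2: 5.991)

Total ratio parts = 16. Expected numbers out of 152:
  purple: 152 × 9/16 = 85.5
  red: 152 × 3/16 = 28.5
  white: 152 × 4/16 = 38
χ² = Σ (O − E)² / E
  purple: (86 − 85.5)² / 85.5 = 0.0029
  red: (29 − 28.5)² / 28.5 = 0.0088
  white: (37 − 38)² / 38 = 0.0263
χ² = 0.0029 + 0.0088 + 0.0263 = 0.038
Degrees of freedom = 3 − 1 = 2; critical value at α = 0.05 is 5.991.
Since 0.038 < 5.991, we fail to reject the null hypothesis — the data are consistent with the 9:3:4 ratio.

0.038; consistent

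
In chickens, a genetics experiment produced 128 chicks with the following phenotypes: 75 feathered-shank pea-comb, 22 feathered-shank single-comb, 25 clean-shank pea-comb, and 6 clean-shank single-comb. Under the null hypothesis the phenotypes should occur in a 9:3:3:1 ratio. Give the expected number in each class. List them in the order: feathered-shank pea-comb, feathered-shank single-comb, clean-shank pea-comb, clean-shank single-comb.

Expected counts for N = 128 under a 9:3:3:1 ratio (total parts = 16):
  feathered-shank pea-comb: 128 × 9/16 = 72
  feathered-shank single-comb: 128 × 3/16 = 24
  clean-shank pea-comb: 128 × 3/16 = 24
  clean-shank single-comb: 128 × 1/16 = 8

72, 24, 24, 8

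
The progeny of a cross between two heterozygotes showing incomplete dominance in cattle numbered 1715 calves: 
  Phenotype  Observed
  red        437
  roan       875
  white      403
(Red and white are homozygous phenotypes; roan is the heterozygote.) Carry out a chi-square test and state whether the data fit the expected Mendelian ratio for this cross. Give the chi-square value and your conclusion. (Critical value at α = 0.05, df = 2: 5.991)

2.062; consistent

With incomplete dominance, a heterozygote × heterozygote cross gives a 1:2:1 phenotypic ratio.
Under the 1:2:1 hypothesis (Σ ratio = 4, N = 1715):
  red: 1715 × 1/4 = 428.75
  roan: 1715 × 2/4 = 857.5
  white: 1715 × 1/4 = 428.75
χ² = Σ (O − E)² / E
  red: (437 − 428.75)² / 428.75 = 0.1587
  roan: (875 − 857.5)² / 857.5 = 0.3571
  white: (403 − 428.75)² / 428.75 = 1.5465
χ² = 0.1587 + 0.3571 + 1.5465 = 2.0623 ≈ 2.062
Degrees of freedom = 3 − 1 = 2; critical value at α = 0.05 is 5.991.
Since 2.062 < 5.991, we fail to reject the null hypothesis — the data are consistent with the 1:2:1 ratio.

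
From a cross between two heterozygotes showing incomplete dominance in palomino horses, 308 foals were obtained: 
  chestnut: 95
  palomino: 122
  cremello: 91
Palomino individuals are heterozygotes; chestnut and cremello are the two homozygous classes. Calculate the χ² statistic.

13.403

With incomplete dominance, a heterozygote × heterozygote cross gives a 1:2:1 phenotypic ratio.
The 1:2:1 ratio has 4 parts, so with N = 308 the expected counts are:
  chestnut: 308 × 1/4 = 77
  palomino: 308 × 2/4 = 154
  cremello: 308 × 1/4 = 77
χ² = Σ (O − E)² / E
  chestnut: (95 − 77)² / 77 = 4.2078
  palomino: (122 − 154)² / 154 = 6.6494
  cremello: (91 − 77)² / 77 = 2.5455
χ² = 4.2078 + 6.6494 + 2.5455 = 13.4027 ≈ 13.403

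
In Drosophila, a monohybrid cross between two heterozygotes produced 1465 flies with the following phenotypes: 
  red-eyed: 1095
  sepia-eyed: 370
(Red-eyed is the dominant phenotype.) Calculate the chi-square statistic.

For a monohybrid cross between heterozygotes with complete dominance, the expected phenotypic ratio is 3:1.
The 3:1 ratio has 4 parts, so with N = 1465 the expected counts are:
  red-eyed: 1465 × 3/4 = 1098.75
  sepia-eyed: 1465 × 1/4 = 366.25
χ² = Σ (O − E)² / E
  red-eyed: (1095 − 1098.75)² / 1098.75 = 0.0128
  sepia-eyed: (370 − 366.25)² / 366.25 = 0.0384
χ² = 0.0128 + 0.0384 = 0.0512 ≈ 0.051

0.051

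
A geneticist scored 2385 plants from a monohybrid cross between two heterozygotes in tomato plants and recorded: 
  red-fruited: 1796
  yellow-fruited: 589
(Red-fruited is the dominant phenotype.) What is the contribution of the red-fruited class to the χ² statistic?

0.029

For a monohybrid cross between heterozygotes with complete dominance, the expected phenotypic ratio is 3:1.
Under the 3:1 hypothesis (Σ ratio = 4, N = 2385):
  red-fruited: 2385 × 3/4 = 1788.75
  yellow-fruited: 2385 × 1/4 = 596.25
Contribution of red-fruited: (1796 − 1788.75)² / 1788.75 = 0.0294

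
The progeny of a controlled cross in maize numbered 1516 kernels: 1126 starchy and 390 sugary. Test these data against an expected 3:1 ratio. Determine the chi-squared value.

The 3:1 ratio has 4 parts, so with N = 1516 the expected counts are:
  starchy: 1516 × 3/4 = 1137
  sugary: 1516 × 1/4 = 379
χ² = Σ (O − E)² / E
  starchy: (1126 − 1137)² / 1137 = 0.1064
  sugary: (390 − 379)² / 379 = 0.3193
χ² = 0.1064 + 0.3193 = 0.4257 ≈ 0.426

0.426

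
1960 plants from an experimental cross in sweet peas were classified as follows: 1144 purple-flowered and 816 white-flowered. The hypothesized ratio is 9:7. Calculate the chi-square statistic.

Expected counts for N = 1960 under a 9:7 ratio (total parts = 16):
  purple-flowered: 1960 × 9/16 = 1102.5
  white-flowered: 1960 × 7/16 = 857.5
χ² = Σ (O − E)² / E
  purple-flowered: (1144 − 1102.5)² / 1102.5 = 1.5621
  white-flowered: (816 − 857.5)² / 857.5 = 2.0085
χ² = 1.5621 + 2.0085 = 3.5706 ≈ 3.571

3.571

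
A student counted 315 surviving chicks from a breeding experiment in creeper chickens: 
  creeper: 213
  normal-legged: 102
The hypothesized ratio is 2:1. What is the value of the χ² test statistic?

Expected counts for N = 315 under a 2:1 ratio (total parts = 3):
  creeper: 315 × 2/3 = 210
  normal-legged: 315 × 1/3 = 105
χ² = Σ (O − E)² / E
  creeper: (213 − 210)² / 210 = 0.0429
  normal-legged: (102 − 105)² / 105 = 0.0857
χ² = 0.0429 + 0.0857 = 0.1286 ≈ 0.129

0.129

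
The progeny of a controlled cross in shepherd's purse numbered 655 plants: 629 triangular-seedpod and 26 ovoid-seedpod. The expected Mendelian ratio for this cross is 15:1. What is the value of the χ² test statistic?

5.814

Expected counts for N = 655 under a 15:1 ratio (total parts = 16):
  triangular-seedpod: 655 × 15/16 = 614.0625
  ovoid-seedpod: 655 × 1/16 = 40.9375
χ² = Σ (O − E)² / E
  triangular-seedpod: (629 − 614.0625)² / 614.0625 = 0.3634
  ovoid-seedpod: (26 − 40.9375)² / 40.9375 = 5.4505
χ² = 0.3634 + 5.4505 = 5.8139 ≈ 5.814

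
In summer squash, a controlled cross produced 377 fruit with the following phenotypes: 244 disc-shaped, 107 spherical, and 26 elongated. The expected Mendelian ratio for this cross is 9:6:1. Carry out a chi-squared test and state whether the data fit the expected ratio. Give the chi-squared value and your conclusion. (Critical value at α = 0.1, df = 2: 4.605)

Under the 9:6:1 hypothesis (Σ ratio = 16, N = 377):
  disc-shaped: 377 × 9/16 = 212.0625
  spherical: 377 × 6/16 = 141.375
  elongated: 377 × 1/16 = 23.5625
χ² = Σ (O − E)² / E
  disc-shaped: (244 − 212.0625)² / 212.0625 = 4.8099
  spherical: (107 − 141.375)² / 141.375 = 8.3582
  elongated: (26 − 23.5625)² / 23.5625 = 0.2522
χ² = 4.8099 + 8.3582 + 0.2522 = 13.4203 ≈ 13.420
Degrees of freedom = 3 − 1 = 2; critical value at α = 0.1 is 4.605.
Since 13.420 > 4.605, we reject the null hypothesis — the data do not fit the 9:6:1 ratio.

13.420; not consistent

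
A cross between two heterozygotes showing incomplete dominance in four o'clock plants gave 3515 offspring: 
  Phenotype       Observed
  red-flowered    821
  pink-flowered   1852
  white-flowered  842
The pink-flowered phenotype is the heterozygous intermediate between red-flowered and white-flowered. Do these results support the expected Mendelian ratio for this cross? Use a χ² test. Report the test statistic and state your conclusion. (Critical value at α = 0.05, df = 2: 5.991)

10.413; not consistent

With incomplete dominance, a heterozygote × heterozygote cross gives a 1:2:1 phenotypic ratio.
Total ratio parts = 4. Expected numbers out of 3515:
  red-flowered: 3515 × 1/4 = 878.75
  pink-flowered: 3515 × 2/4 = 1757.5
  white-flowered: 3515 × 1/4 = 878.75
χ² = Σ (O − E)² / E
  red-flowered: (821 − 878.75)² / 878.75 = 3.7952
  pink-flowered: (1852 − 1757.5)² / 1757.5 = 5.0812
  white-flowered: (842 − 878.75)² / 878.75 = 1.5369
χ² = 3.7952 + 5.0812 + 1.5369 = 10.4133 ≈ 10.413
Degrees of freedom = 3 − 1 = 2; critical value at α = 0.05 is 5.991.
Since 10.413 > 5.991, we reject the null hypothesis — the data do not fit the 1:2:1 ratio.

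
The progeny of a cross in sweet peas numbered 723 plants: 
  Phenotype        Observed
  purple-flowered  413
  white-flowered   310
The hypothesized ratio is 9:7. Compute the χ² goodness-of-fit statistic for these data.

Total ratio parts = 16. Expected numbers out of 723:
  purple-flowered: 723 × 9/16 = 406.6875
  white-flowered: 723 × 7/16 = 316.3125
χ² = Σ (O − E)² / E
  purple-flowered: (413 − 406.6875)² / 406.6875 = 0.0980
  white-flowered: (310 − 316.3125)² / 316.3125 = 0.1260
χ² = 0.0980 + 0.1260 = 0.224

0.224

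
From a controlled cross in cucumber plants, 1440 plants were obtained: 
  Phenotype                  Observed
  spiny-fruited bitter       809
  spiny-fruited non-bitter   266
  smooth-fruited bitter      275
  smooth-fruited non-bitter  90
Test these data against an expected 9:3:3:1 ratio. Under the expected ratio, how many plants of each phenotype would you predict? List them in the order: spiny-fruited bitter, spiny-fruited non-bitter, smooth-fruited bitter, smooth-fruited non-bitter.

Under the 9:3:3:1 hypothesis (Σ ratio = 16, N = 1440):
  spiny-fruited bitter: 1440 × 9/16 = 810
  spiny-fruited non-bitter: 1440 × 3/16 = 270
  smooth-fruited bitter: 1440 × 3/16 = 270
  smooth-fruited non-bitter: 1440 × 1/16 = 90

810, 270, 270, 90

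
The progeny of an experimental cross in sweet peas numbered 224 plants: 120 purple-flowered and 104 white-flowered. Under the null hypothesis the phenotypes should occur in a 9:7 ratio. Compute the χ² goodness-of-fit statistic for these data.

0.653

The 9:7 ratio has 16 parts, so with N = 224 the expected counts are:
  purple-flowered: 224 × 9/16 = 126
  white-flowered: 224 × 7/16 = 98
χ² = Σ (O − E)² / E
  purple-flowered: (120 − 126)² / 126 = 0.2857
  white-flowered: (104 − 98)² / 98 = 0.3673
χ² = 0.2857 + 0.3673 = 0.653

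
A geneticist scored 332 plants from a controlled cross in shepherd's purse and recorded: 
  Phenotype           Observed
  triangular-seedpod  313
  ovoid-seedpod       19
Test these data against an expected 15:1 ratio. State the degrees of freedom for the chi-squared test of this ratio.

A goodness-of-fit test with 2 phenotype classes has df = 2 − 1 = 1.

1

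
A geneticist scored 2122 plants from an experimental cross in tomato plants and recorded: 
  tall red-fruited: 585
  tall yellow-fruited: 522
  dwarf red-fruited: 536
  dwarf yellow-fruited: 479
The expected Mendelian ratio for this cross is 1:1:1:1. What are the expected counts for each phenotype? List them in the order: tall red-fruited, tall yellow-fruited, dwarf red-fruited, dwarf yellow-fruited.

Under the 1:1:1:1 hypothesis (Σ ratio = 4, N = 2122):
  tall red-fruited: 2122 × 1/4 = 530.5
  tall yellow-fruited: 2122 × 1/4 = 530.5
  dwarf red-fruited: 2122 × 1/4 = 530.5
  dwarf yellow-fruited: 2122 × 1/4 = 530.5

530.5, 530.5, 530.5, 530.5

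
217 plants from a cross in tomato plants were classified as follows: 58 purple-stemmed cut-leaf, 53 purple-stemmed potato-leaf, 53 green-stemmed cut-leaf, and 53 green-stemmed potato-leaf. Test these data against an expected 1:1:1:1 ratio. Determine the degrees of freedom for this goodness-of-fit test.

A goodness-of-fit test with 4 phenotype classes has df = 4 − 1 = 3.

3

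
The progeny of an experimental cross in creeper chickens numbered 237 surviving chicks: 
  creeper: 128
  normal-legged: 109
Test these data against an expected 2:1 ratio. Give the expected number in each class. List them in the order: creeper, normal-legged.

158, 79

The 2:1 ratio has 3 parts, so with N = 237 the expected counts are:
  creeper: 237 × 2/3 = 158
  normal-legged: 237 × 1/3 = 79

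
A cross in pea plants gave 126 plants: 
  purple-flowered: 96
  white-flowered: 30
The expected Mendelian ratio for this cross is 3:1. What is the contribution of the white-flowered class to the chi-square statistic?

0.071

The 3:1 ratio has 4 parts, so with N = 126 the expected counts are:
  purple-flowered: 126 × 3/4 = 94.5
  white-flowered: 126 × 1/4 = 31.5
Contribution of white-flowered: (30 − 31.5)² / 31.5 = 0.0714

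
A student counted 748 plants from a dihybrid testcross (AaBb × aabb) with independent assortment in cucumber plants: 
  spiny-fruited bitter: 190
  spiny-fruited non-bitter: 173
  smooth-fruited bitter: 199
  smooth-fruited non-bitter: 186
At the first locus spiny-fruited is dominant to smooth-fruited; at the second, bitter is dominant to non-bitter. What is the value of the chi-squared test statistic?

1.872

A dihybrid testcross with independent assortment gives a 1:1:1:1 ratio.
The 1:1:1:1 ratio has 4 parts, so with N = 748 the expected counts are:
  spiny-fruited bitter: 748 × 1/4 = 187
  spiny-fruited non-bitter: 748 × 1/4 = 187
  smooth-fruited bitter: 748 × 1/4 = 187
  smooth-fruited non-bitter: 748 × 1/4 = 187
χ² = Σ (O − E)² / E
  spiny-fruited bitter: (190 − 187)² / 187 = 0.0481
  spiny-fruited non-bitter: (173 − 187)² / 187 = 1.0481
  smooth-fruited bitter: (199 − 187)² / 187 = 0.7701
  smooth-fruited non-bitter: (186 − 187)² / 187 = 0.0053
χ² = 0.0481 + 1.0481 + 0.7701 + 0.0053 = 1.8716 ≈ 1.872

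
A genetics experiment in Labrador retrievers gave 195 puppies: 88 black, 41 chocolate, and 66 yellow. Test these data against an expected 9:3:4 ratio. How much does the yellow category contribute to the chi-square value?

6.104

Under the 9:3:4 hypothesis (Σ ratio = 16, N = 195):
  black: 195 × 9/16 = 109.6875
  chocolate: 195 × 3/16 = 36.5625
  yellow: 195 × 4/16 = 48.75
Contribution of yellow: (66 − 48.75)² / 48.75 = 6.1038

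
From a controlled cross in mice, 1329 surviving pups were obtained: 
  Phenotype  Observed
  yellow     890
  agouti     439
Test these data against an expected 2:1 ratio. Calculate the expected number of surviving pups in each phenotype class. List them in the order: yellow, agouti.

886, 443

The 2:1 ratio has 3 parts, so with N = 1329 the expected counts are:
  yellow: 1329 × 2/3 = 886
  agouti: 1329 × 1/3 = 443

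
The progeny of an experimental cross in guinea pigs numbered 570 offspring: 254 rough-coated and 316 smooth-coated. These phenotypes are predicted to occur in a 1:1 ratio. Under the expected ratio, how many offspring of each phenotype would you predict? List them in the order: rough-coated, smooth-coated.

285, 285

The 1:1 ratio has 2 parts, so with N = 570 the expected counts are:
  rough-coated: 570 × 1/2 = 285
  smooth-coated: 570 × 1/2 = 285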